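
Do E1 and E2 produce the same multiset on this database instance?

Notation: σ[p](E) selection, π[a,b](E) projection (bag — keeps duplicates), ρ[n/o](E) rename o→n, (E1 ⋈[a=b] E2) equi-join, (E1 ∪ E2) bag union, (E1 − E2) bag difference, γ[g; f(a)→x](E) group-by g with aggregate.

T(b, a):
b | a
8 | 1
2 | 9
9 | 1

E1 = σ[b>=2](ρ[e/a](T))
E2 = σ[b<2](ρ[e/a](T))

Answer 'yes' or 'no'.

E1 stepwise |·|:
  T → 3
  ρ[e/a](T) → 3
  σ[b>=2](ρ[e/a](T)) → 3
E2 stepwise |·|:
  T → 3
  ρ[e/a](T) → 3
  σ[b<2](ρ[e/a](T)) → 0

E1 result:
b | e
2 | 9
8 | 1
9 | 1
E2 result:
b | e
(0 rows)
Witness: (2, 9) appears 1× in E1 but 0× in E2.

no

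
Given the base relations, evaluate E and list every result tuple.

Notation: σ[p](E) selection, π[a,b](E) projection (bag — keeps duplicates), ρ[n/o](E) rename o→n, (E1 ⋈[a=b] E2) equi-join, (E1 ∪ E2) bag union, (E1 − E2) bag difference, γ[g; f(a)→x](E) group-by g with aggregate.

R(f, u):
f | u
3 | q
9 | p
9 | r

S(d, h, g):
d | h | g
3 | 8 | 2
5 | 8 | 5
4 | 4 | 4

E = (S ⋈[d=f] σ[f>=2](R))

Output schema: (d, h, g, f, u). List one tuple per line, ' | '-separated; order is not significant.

Per-node cardinality:
  S → 3
  R → 3
  σ[f>=2](R) → 3
  (S ⋈[d=f] σ[f>=2](R)) → 1

== RESULT ==
d | h | g | f | u
3 | 8 | 2 | 3 | q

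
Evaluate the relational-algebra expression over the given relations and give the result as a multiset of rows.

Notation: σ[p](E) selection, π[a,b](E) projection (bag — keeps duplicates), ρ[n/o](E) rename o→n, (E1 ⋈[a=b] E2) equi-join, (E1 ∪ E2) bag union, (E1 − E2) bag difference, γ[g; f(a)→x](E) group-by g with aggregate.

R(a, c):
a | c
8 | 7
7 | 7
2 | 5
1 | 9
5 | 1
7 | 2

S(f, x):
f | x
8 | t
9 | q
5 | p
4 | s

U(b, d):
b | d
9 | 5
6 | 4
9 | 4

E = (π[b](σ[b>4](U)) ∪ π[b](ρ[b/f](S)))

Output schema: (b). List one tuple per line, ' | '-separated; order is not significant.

Per-node cardinality:
  U → 3
  σ[b>4](U) → 3
  π[b](σ[b>4](U)) → 3
  S → 4
  ρ[b/f](S) → 4
  π[b](ρ[b/f](S)) → 4
  (π[b](σ[b>4](U)) ∪ π[b](ρ[b/f](S))) → 7

== RESULT ==
b
4
5
6
8
9
9
9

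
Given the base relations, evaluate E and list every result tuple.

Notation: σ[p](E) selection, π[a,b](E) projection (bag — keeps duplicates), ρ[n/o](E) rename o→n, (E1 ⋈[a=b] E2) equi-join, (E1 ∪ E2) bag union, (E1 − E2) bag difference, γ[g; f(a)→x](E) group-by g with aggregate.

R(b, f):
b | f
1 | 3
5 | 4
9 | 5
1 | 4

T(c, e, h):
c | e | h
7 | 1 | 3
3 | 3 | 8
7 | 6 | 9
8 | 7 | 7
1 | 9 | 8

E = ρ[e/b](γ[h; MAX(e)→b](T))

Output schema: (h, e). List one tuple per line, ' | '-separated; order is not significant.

Row counts bottom-up:
  T → 5
  γ[h; MAX(e)→b](T) → 4
  ρ[e/b](γ[h; MAX(e)→b](T)) → 4

== RESULT ==
h | e
3 | 1
7 | 7
8 | 9
9 | 6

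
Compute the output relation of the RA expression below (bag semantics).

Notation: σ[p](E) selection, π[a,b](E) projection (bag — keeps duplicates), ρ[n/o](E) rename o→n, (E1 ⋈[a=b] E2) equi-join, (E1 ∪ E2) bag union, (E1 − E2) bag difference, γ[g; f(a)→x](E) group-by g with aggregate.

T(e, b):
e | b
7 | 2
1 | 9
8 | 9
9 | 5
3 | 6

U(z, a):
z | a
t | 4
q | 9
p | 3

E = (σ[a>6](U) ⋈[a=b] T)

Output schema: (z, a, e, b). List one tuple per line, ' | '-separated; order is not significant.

Stepwise |·|:
  U → 3
  σ[a>6](U) → 1
  T → 5
  (σ[a>6](U) ⋈[a=b] T) → 2

== RESULT ==
z | a | e | b
q | 9 | 1 | 9
q | 9 | 8 | 9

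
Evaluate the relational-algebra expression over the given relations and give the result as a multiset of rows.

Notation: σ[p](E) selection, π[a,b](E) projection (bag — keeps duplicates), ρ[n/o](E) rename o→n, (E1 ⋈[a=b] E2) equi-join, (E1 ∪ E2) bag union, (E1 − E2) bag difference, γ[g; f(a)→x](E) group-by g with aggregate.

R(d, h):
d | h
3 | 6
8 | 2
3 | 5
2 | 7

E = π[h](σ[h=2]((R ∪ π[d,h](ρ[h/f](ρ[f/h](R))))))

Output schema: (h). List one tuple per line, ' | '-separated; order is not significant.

Stepwise |·|:
  R → 4
  R → 4
  ρ[f/h](R) → 4
  ρ[h/f](ρ[f/h](R)) → 4
  π[d,h](ρ[h/f](ρ[f/h](R))) → 4
  (R ∪ π[d,h](ρ[h/f](ρ[f/h](R)))) → 8
  σ[h=2]((R ∪ π[d,h](ρ[h/f](ρ[f/h](R))))) → 2
  π[h](σ[h=2]((R ∪ π[d,h](ρ[h/f](ρ[f/h](R)))))) → 2

== RESULT ==
h
2
2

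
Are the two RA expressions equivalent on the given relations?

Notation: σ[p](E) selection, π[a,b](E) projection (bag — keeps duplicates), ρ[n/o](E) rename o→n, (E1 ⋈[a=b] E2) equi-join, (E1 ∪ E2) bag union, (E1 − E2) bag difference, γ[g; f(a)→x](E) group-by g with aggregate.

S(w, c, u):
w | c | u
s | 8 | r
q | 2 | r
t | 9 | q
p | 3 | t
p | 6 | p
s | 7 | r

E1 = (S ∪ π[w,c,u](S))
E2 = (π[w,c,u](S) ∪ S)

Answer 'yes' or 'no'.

E1 subexpression sizes:
  S → 6
  S → 6
  π[w,c,u](S) → 6
  (S ∪ π[w,c,u](S)) → 12
E2 subexpression sizes:
  S → 6
  π[w,c,u](S) → 6
  S → 6
  (π[w,c,u](S) ∪ S) → 12

E1 and E2 produce the same multiset:
w | c | u
p | 3 | t
p | 3 | t
p | 6 | p
p | 6 | p
q | 2 | r
q | 2 | r
s | 7 | r
s | 7 | r
s | 8 | r
s | 8 | r
t | 9 | q
t | 9 | q

yes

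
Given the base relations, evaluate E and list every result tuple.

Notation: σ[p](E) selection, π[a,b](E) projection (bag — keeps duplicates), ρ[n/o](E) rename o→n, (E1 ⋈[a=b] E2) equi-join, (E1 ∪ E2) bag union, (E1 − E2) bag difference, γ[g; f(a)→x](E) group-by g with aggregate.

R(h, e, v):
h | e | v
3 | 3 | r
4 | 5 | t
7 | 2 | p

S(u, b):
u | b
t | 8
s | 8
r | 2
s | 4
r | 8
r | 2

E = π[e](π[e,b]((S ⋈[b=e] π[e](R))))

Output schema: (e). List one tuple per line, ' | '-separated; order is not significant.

Subexpression sizes:
  S → 6
  R → 3
  π[e](R) → 3
  (S ⋈[b=e] π[e](R)) → 2
  π[e,b]((S ⋈[b=e] π[e](R))) → 2
  π[e](π[e,b]((S ⋈[b=e] π[e](R)))) → 2

== RESULT ==
e
2
2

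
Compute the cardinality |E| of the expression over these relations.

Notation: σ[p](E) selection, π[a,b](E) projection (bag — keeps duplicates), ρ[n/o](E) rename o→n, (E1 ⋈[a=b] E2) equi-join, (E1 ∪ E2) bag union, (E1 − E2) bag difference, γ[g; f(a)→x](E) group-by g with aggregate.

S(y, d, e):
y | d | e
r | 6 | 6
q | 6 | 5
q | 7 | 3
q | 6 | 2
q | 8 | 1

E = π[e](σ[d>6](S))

Row counts bottom-up:
  S → 5
  σ[d>6](S) → 2
  π[e](σ[d>6](S)) → 2

|E| = 2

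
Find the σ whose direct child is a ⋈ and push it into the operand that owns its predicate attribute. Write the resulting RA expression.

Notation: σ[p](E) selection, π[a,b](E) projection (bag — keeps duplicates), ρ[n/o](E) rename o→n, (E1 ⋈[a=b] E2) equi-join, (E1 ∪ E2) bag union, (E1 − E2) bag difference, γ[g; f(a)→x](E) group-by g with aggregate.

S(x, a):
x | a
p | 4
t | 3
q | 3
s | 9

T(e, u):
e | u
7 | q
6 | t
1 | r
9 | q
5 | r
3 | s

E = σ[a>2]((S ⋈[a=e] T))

σ filters on a, owned by the left side.
E' = (σ[a>2](S) ⋈[a=e] T)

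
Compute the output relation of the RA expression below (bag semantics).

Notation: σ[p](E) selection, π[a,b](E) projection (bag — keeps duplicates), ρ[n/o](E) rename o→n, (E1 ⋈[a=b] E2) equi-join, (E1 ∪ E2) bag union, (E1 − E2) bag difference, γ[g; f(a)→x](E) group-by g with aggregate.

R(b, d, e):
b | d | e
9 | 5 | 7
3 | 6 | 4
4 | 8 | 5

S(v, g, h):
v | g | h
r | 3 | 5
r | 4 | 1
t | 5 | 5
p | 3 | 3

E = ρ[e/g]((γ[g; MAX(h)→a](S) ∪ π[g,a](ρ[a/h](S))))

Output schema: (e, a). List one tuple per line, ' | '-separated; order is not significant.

Stepwise |·|:
  S → 4
  γ[g; MAX(h)→a](S) → 3
  S → 4
  ρ[a/h](S) → 4
  π[g,a](ρ[a/h](S)) → 4
  (γ[g; MAX(h)→a](S) ∪ π[g,a](ρ[a/h](S))) → 7
  ρ[e/g]((γ[g; MAX(h)→a](S) ∪ π[g,a](ρ[a/h](S)))) → 7

== RESULT ==
e | a
3 | 3
3 | 5
3 | 5
4 | 1
4 | 1
5 | 5
5 | 5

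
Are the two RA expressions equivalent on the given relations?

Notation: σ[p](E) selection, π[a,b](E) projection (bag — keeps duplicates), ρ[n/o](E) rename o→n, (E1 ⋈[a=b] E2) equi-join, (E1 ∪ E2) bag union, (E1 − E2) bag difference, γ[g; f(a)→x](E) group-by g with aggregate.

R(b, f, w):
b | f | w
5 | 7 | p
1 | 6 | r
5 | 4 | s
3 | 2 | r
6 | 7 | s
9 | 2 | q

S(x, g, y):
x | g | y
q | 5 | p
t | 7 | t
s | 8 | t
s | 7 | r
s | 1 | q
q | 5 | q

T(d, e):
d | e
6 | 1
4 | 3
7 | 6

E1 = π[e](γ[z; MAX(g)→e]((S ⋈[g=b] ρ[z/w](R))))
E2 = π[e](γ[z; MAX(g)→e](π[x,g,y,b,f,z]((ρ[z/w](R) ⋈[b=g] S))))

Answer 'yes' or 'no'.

E1 per-node cardinality:
  S → 6
  R → 6
  ρ[z/w](R) → 6
  (S ⋈[g=b] ρ[z/w](R)) → 5
  γ[z; MAX(g)→e]((S ⋈[g=b] ρ[z/w](R))) → 3
  π[e](γ[z; MAX(g)→e]((S ⋈[g=b] ρ[z/w](R)))) → 3
E2 per-node cardinality:
  R → 6
  ρ[z/w](R) → 6
  S → 6
  (ρ[z/w](R) ⋈[b=g] S) → 5
  π[x,g,y,b,f,z]((ρ[z/w](R) ⋈[b=g] S)) → 5
  γ[z; MAX(g)→e](π[x,g,y,b,f,z]((ρ[z/w](R) ⋈[b=g] S))) → 3
  π[e](γ[z; MAX(g)→e](π[x,g,y,b,f,z]((ρ[z/w](R) ⋈[b=g] S)))) → 3

E1 and E2 produce the same multiset:
e
1
5
5

yes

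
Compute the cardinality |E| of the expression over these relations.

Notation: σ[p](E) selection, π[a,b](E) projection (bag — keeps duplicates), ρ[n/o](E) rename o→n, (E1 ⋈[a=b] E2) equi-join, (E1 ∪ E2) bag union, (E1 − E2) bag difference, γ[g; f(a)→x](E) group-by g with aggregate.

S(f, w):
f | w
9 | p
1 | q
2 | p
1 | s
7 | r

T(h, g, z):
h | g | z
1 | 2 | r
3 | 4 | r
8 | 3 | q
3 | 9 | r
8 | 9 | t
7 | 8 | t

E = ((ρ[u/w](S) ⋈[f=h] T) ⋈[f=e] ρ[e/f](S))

Subexpression sizes:
  S → 5
  ρ[u/w](S) → 5
  T → 6
  (ρ[u/w](S) ⋈[f=h] T) → 3
  S → 5
  ρ[e/f](S) → 5
  ((ρ[u/w](S) ⋈[f=h] T) ⋈[f=e] ρ[e/f](S)) → 5

|E| = 5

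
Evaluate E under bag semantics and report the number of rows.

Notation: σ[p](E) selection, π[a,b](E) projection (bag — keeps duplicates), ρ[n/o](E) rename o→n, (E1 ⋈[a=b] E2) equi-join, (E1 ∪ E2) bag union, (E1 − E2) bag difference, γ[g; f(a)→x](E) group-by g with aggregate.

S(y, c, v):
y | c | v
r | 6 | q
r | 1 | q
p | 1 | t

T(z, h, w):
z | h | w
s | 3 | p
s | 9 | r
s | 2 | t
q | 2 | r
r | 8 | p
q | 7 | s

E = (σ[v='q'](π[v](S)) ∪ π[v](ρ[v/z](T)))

Subexpression sizes:
  S → 3
  π[v](S) → 3
  σ[v='q'](π[v](S)) → 2
  T → 6
  ρ[v/z](T) → 6
  π[v](ρ[v/z](T)) → 6
  (σ[v='q'](π[v](S)) ∪ π[v](ρ[v/z](T))) → 8

|E| = 8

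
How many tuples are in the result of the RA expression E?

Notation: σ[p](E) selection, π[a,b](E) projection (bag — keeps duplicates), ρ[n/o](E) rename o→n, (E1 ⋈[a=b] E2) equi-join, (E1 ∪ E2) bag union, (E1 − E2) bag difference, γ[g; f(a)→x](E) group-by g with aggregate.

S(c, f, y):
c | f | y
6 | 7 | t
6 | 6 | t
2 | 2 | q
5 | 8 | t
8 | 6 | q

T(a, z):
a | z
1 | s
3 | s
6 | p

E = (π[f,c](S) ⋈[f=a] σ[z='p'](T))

Per-node cardinality:
  S → 5
  π[f,c](S) → 5
  T → 3
  σ[z='p'](T) → 1
  (π[f,c](S) ⋈[f=a] σ[z='p'](T)) → 2

|E| = 2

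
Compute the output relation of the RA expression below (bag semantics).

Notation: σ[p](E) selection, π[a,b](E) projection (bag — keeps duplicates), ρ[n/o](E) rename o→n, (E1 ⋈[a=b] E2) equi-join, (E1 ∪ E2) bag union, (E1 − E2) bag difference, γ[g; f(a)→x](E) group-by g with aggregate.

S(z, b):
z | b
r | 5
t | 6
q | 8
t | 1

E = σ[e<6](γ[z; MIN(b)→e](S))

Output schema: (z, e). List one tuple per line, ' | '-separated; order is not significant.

Row counts bottom-up:
  S → 4
  γ[z; MIN(b)→e](S) → 3
  σ[e<6](γ[z; MIN(b)→e](S)) → 2

== RESULT ==
z | e
r | 5
t | 1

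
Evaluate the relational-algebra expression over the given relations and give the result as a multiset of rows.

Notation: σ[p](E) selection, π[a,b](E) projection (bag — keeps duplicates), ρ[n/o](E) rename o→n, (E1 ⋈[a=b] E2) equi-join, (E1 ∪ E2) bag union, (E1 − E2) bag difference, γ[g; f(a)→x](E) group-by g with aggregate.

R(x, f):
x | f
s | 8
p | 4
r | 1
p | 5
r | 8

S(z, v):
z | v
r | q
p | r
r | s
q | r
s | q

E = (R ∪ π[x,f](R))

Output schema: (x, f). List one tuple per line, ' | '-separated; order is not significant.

Row counts bottom-up:
  R → 5
  R → 5
  π[x,f](R) → 5
  (R ∪ π[x,f](R)) → 10

== RESULT ==
x | f
p | 4
p | 4
p | 5
p | 5
r | 1
r | 1
r | 8
r | 8
s | 8
s | 8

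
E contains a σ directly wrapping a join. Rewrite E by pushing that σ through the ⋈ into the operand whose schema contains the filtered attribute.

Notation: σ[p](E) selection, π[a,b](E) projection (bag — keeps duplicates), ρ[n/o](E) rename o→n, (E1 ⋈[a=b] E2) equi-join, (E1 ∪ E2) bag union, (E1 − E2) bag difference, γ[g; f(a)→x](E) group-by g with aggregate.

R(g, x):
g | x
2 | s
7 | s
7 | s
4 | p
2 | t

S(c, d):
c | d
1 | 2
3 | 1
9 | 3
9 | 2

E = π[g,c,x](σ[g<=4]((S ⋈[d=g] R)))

σ filters on g, owned by the right side.
E' = π[g,c,x]((S ⋈[d=g] σ[g<=4](R)))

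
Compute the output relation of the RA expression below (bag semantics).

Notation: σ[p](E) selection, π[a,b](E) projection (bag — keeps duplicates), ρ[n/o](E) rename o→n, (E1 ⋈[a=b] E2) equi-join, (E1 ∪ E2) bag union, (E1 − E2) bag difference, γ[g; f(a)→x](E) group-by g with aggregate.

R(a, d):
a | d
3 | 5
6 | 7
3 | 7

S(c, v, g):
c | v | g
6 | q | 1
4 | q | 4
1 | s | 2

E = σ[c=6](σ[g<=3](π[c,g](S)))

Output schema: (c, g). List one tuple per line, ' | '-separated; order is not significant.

Stepwise |·|:
  S → 3
  π[c,g](S) → 3
  σ[g<=3](π[c,g](S)) → 2
  σ[c=6](σ[g<=3](π[c,g](S))) → 1

== RESULT ==
c | g
6 | 1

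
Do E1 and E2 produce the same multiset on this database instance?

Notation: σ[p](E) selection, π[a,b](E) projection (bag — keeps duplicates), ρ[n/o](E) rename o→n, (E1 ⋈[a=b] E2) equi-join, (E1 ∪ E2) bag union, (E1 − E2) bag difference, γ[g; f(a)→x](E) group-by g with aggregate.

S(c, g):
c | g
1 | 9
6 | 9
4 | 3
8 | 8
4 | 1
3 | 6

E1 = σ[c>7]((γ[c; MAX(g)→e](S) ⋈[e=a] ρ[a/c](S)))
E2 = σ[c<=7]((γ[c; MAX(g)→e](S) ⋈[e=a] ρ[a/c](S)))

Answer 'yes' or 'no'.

E1 row counts bottom-up:
  S → 6
  γ[c; MAX(g)→e](S) → 5
  S → 6
  ρ[a/c](S) → 6
  (γ[c; MAX(g)→e](S) ⋈[e=a] ρ[a/c](S)) → 3
  σ[c>7]((γ[c; MAX(g)→e](S) ⋈[e=a] ρ[a/c](S))) → 1
E2 row counts bottom-up:
  S → 6
  γ[c; MAX(g)→e](S) → 5
  S → 6
  ρ[a/c](S) → 6
  (γ[c; MAX(g)→e](S) ⋈[e=a] ρ[a/c](S)) → 3
  σ[c<=7]((γ[c; MAX(g)→e](S) ⋈[e=a] ρ[a/c](S))) → 2

E1 result:
c | e | a | g
8 | 8 | 8 | 8
E2 result:
c | e | a | g
3 | 6 | 6 | 9
4 | 3 | 3 | 6
Witness: (3, 6, 6, 9) appears 0× in E1 but 1× in E2.

no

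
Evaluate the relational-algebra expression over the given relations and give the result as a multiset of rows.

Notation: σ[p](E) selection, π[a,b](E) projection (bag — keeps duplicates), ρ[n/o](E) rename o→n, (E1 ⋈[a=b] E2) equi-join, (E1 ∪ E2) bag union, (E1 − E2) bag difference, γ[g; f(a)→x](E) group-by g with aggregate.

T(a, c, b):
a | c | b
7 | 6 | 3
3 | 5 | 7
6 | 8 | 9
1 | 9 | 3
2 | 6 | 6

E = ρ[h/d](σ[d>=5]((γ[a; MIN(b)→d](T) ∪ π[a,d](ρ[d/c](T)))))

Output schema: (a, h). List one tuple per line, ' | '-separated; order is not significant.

Per-node cardinality:
  T → 5
  γ[a; MIN(b)→d](T) → 5
  T → 5
  ρ[d/c](T) → 5
  π[a,d](ρ[d/c](T)) → 5
  (γ[a; MIN(b)→d](T) ∪ π[a,d](ρ[d/c](T))) → 10
  σ[d>=5]((γ[a; MIN(b)→d](T) ∪ π[a,d](ρ[d/c](T)))) → 8
  ρ[h/d](σ[d>=5]((γ[a; MIN(b)→d](T) ∪ π[a,d](ρ[d/c](T))))) → 8

== RESULT ==
a | h
1 | 9
2 | 6
2 | 6
3 | 5
3 | 7
6 | 8
6 | 9
7 | 6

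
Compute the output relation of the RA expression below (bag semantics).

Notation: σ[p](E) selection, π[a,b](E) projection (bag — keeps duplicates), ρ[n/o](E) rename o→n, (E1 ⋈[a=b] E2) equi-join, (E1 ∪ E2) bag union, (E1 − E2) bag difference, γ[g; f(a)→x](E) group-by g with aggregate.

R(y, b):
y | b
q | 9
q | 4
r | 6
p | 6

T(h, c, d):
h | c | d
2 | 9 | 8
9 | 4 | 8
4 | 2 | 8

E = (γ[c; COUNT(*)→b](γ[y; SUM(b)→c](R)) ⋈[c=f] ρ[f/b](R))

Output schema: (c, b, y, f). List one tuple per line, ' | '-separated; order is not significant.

Per-node cardinality:
  R → 4
  γ[y; SUM(b)→c](R) → 3
  γ[c; COUNT(*)→b](γ[y; SUM(b)→c](R)) → 2
  R → 4
  ρ[f/b](R) → 4
  (γ[c; COUNT(*)→b](γ[y; SUM(b)→c](R)) ⋈[c=f] ρ[f/b](R)) → 2

== RESULT ==
c | b | y | f
6 | 2 | p | 6
6 | 2 | r | 6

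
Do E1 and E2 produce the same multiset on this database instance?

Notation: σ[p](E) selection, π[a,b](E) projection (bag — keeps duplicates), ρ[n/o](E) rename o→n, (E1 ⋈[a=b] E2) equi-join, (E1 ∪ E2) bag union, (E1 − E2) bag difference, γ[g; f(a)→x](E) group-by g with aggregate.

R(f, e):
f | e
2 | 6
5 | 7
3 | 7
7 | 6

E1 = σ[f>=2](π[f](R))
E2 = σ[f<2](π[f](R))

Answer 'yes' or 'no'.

E1 stepwise |·|:
  R → 4
  π[f](R) → 4
  σ[f>=2](π[f](R)) → 4
E2 stepwise |·|:
  R → 4
  π[f](R) → 4
  σ[f<2](π[f](R)) → 0

E1 result:
f
2
3
5
7
E2 result:
f
(0 rows)
Witness: (7,) appears 1× in E1 but 0× in E2.

no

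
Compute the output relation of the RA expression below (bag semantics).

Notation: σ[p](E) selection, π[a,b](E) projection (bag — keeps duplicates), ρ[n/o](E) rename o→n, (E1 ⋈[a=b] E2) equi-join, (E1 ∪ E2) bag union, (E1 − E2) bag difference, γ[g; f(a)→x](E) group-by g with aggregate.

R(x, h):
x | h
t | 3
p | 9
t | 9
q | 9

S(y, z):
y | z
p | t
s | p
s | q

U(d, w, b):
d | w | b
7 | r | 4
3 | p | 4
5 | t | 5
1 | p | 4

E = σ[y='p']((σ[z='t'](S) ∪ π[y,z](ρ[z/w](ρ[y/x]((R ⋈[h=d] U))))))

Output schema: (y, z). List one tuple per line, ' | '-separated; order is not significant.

Row counts bottom-up:
  S → 3
  σ[z='t'](S) → 1
  R → 4
  U → 4
  (R ⋈[h=d] U) → 1
  ρ[y/x]((R ⋈[h=d] U)) → 1
  ρ[z/w](ρ[y/x]((R ⋈[h=d] U))) → 1
  π[y,z](ρ[z/w](ρ[y/x]((R ⋈[h=d] U)))) → 1
  (σ[z='t'](S) ∪ π[y,z](ρ[z/w](ρ[y/x]((R ⋈[h=d] U))))) → 2
  σ[y='p']((σ[z='t'](S) ∪ π[y,z](ρ[z/w](ρ[y/x]((R ⋈[h=d] U)))))) → 1

== RESULT ==
y | z
p | t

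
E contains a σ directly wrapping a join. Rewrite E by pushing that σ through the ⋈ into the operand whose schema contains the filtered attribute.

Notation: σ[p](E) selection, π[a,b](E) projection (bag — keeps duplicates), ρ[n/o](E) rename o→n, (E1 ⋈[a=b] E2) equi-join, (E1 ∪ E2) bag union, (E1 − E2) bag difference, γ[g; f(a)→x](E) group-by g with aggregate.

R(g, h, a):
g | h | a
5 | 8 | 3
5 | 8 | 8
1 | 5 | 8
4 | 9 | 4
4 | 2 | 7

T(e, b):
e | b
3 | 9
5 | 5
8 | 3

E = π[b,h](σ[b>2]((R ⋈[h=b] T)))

σ filters on b, owned by the right side.
E' = π[b,h]((R ⋈[h=b] σ[b>2](T)))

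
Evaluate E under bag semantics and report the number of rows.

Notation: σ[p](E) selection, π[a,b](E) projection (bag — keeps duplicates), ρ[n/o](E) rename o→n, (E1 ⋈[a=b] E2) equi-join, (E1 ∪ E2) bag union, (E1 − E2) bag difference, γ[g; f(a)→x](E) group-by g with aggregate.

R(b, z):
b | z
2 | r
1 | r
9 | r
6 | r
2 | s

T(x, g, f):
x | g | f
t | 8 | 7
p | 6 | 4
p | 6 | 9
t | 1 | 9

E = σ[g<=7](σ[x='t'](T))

Per-node cardinality:
  T → 4
  σ[x='t'](T) → 2
  σ[g<=7](σ[x='t'](T)) → 1

|E| = 1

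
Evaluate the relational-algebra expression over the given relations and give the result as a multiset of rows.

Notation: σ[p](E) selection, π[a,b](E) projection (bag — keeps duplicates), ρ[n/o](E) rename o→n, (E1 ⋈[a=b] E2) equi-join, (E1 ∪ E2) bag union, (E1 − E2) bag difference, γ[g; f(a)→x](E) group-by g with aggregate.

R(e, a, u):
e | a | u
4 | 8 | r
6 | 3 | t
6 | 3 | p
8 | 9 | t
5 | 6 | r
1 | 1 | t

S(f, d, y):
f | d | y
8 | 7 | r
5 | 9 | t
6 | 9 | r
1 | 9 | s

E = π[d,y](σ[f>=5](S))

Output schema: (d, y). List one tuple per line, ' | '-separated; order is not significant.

Stepwise |·|:
  S → 4
  σ[f>=5](S) → 3
  π[d,y](σ[f>=5](S)) → 3

== RESULT ==
d | y
7 | r
9 | r
9 | t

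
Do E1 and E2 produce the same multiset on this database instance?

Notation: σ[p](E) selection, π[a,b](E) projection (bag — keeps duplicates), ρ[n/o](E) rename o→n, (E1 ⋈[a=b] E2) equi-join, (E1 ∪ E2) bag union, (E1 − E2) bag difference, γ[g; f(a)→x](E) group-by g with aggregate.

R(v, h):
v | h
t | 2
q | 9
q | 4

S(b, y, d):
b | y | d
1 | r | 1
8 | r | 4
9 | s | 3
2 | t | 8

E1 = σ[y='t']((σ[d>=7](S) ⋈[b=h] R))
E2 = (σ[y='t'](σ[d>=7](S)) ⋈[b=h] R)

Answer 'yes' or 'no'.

E1 stepwise |·|:
  S → 4
  σ[d>=7](S) → 1
  R → 3
  (σ[d>=7](S) ⋈[b=h] R) → 1
  σ[y='t']((σ[d>=7](S) ⋈[b=h] R)) → 1
E2 stepwise |·|:
  S → 4
  σ[d>=7](S) → 1
  σ[y='t'](σ[d>=7](S)) → 1
  R → 3
  (σ[y='t'](σ[d>=7](S)) ⋈[b=h] R) → 1

E1 and E2 produce the same multiset:
b | y | d | v | h
2 | t | 8 | t | 2

yes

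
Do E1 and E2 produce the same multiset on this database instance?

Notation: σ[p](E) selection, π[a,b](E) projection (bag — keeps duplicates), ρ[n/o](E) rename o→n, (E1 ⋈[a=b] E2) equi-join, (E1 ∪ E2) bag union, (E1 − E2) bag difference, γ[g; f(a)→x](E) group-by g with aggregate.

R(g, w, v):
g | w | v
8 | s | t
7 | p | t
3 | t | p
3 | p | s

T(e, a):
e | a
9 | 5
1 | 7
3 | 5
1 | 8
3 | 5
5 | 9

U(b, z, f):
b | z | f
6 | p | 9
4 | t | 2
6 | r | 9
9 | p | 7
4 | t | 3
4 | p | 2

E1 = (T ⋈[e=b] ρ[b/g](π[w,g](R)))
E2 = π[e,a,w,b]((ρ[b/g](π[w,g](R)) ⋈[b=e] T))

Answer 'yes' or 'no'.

E1 per-node cardinality:
  T → 6
  R → 4
  π[w,g](R) → 4
  ρ[b/g](π[w,g](R)) → 4
  (T ⋈[e=b] ρ[b/g](π[w,g](R))) → 4
E2 per-node cardinality:
  R → 4
  π[w,g](R) → 4
  ρ[b/g](π[w,g](R)) → 4
  T → 6
  (ρ[b/g](π[w,g](R)) ⋈[b=e] T) → 4
  π[e,a,w,b]((ρ[b/g](π[w,g](R)) ⋈[b=e] T)) → 4

E1 and E2 produce the same multiset:
e | a | w | b
3 | 5 | p | 3
3 | 5 | p | 3
3 | 5 | t | 3
3 | 5 | t | 3

yes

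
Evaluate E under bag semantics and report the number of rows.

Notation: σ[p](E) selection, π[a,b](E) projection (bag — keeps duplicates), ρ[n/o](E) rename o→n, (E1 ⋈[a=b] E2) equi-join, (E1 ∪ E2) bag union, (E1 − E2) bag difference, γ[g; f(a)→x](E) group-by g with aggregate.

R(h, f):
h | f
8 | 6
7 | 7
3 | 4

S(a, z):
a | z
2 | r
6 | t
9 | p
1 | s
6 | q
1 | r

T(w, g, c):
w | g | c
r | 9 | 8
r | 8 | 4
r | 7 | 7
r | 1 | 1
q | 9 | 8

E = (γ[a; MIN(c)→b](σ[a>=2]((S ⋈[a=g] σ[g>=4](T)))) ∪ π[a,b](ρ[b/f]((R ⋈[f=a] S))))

Stepwise |·|:
  S → 6
  T → 5
  σ[g>=4](T) → 4
  (S ⋈[a=g] σ[g>=4](T)) → 2
  σ[a>=2]((S ⋈[a=g] σ[g>=4](T))) → 2
  γ[a; MIN(c)→b](σ[a>=2]((S ⋈[a=g] σ[g>=4](T)))) → 1
  R → 3
  S → 6
  (R ⋈[f=a] S) → 2
  ρ[b/f]((R ⋈[f=a] S)) → 2
  π[a,b](ρ[b/f]((R ⋈[f=a] S))) → 2
  (γ[a; MIN(c)→b](σ[a>=2]((S ⋈[a=g] σ[g>=4](T)))) ∪ π[a,b](ρ[b/f]((R ⋈[f=a] S)))) → 3

|E| = 3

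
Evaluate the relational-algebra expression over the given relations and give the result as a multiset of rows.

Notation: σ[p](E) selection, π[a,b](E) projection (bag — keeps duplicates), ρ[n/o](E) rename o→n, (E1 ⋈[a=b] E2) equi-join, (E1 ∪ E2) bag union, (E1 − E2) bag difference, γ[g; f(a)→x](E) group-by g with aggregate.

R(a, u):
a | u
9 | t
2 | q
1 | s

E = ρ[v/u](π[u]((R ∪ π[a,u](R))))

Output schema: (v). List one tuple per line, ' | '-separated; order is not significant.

Row counts bottom-up:
  R → 3
  R → 3
  π[a,u](R) → 3
  (R ∪ π[a,u](R)) → 6
  π[u]((R ∪ π[a,u](R))) → 6
  ρ[v/u](π[u]((R ∪ π[a,u](R)))) → 6

== RESULT ==
v
q
q
s
s
t
t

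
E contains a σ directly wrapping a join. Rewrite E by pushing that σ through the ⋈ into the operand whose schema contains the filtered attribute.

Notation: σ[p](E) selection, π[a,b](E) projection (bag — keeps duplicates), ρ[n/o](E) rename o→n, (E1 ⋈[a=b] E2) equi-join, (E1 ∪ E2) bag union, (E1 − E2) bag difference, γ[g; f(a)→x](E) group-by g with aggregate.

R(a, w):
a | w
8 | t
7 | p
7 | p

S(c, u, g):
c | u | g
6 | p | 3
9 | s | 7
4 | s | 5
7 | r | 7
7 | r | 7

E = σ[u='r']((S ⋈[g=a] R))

σ filters on u, owned by the left side.
E' = (σ[u='r'](S) ⋈[g=a] R)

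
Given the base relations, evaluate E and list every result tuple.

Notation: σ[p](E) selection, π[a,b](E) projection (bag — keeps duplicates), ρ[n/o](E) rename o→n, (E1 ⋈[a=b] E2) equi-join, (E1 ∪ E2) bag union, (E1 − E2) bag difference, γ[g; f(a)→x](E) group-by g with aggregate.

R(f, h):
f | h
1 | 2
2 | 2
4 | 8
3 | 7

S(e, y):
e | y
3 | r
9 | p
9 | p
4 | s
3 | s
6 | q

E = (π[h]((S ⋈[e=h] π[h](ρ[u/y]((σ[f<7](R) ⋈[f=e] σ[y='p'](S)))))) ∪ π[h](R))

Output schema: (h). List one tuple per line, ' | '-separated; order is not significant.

Subexpression sizes:
  S → 6
  R → 4
  σ[f<7](R) → 4
  S → 6
  σ[y='p'](S) → 2
  (σ[f<7](R) ⋈[f=e] σ[y='p'](S)) → 0
  ρ[u/y]((σ[f<7](R) ⋈[f=e] σ[y='p'](S))) → 0
  π[h](ρ[u/y]((σ[f<7](R) ⋈[f=e] σ[y='p'](S)))) → 0
  (S ⋈[e=h] π[h](ρ[u/y]((σ[f<7](R) ⋈[f=e] σ[y='p'](S))))) → 0
  π[h]((S ⋈[e=h] π[h](ρ[u/y]((σ[f<7](R) ⋈[f=e] σ[y='p'](S)))))) → 0
  R → 4
  π[h](R) → 4
  (π[h]((S ⋈[e=h] π[h](ρ[u/y]((σ[f<7](R) ⋈[f=e] σ[y='p'](S)))))) ∪ π[h](R)) → 4

== RESULT ==
h
2
2
7
8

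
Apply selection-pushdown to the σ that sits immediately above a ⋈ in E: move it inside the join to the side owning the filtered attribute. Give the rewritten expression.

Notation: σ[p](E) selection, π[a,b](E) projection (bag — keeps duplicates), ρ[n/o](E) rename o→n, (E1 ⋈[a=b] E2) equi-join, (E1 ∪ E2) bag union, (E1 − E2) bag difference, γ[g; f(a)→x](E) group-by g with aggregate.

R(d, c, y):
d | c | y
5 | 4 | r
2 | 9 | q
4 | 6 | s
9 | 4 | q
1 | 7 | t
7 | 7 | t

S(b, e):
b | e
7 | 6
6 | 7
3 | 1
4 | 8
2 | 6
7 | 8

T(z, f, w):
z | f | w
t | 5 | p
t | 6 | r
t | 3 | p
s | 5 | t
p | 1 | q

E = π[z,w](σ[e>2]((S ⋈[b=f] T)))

σ filters on e, owned by the left side.
E' = π[z,w]((σ[e>2](S) ⋈[b=f] T))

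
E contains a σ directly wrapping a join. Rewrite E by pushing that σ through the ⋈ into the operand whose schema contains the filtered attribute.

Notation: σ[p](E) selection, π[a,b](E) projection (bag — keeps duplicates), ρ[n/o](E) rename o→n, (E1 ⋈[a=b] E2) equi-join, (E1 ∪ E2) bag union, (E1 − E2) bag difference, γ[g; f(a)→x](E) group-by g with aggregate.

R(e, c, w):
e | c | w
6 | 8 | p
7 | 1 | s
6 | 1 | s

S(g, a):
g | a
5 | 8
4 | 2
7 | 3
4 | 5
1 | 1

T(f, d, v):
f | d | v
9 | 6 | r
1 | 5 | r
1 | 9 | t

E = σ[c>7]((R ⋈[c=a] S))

σ filters on c, owned by the left side.
E' = (σ[c>7](R) ⋈[c=a] S)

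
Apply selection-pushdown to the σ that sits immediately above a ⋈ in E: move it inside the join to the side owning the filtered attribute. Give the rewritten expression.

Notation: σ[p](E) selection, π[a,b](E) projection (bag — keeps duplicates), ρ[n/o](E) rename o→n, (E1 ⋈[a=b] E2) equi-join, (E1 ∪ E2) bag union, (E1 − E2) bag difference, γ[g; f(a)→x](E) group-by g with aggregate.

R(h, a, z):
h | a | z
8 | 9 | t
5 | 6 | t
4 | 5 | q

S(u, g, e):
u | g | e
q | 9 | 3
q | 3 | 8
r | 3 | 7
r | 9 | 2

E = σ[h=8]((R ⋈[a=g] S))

σ filters on h, owned by the left side.
E' = (σ[h=8](R) ⋈[a=g] S)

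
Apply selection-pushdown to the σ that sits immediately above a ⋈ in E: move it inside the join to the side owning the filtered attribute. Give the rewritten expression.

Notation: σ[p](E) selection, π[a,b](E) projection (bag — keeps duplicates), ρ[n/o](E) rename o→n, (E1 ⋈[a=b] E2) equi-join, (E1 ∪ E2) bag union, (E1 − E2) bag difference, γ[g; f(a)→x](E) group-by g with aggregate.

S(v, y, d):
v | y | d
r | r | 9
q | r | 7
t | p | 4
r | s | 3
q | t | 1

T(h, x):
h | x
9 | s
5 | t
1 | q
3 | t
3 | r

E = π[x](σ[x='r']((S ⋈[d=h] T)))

σ filters on x, owned by the right side.
E' = π[x]((S ⋈[d=h] σ[x='r'](T)))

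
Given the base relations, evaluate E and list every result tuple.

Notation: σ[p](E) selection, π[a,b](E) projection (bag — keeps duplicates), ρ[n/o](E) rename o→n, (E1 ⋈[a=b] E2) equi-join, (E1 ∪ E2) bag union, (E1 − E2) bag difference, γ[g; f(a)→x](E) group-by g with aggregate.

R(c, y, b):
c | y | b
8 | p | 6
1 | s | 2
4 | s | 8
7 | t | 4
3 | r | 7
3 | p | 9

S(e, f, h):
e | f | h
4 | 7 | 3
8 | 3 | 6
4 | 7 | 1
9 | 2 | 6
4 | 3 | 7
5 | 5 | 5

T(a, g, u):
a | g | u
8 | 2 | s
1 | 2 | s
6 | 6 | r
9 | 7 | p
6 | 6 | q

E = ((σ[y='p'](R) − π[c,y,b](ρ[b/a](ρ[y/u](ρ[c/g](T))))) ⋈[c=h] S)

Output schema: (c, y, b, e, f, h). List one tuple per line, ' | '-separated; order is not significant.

Subexpression sizes:
  R → 6
  σ[y='p'](R) → 2
  T → 5
  ρ[c/g](T) → 5
  ρ[y/u](ρ[c/g](T)) → 5
  ρ[b/a](ρ[y/u](ρ[c/g](T))) → 5
  π[c,y,b](ρ[b/a](ρ[y/u](ρ[c/g](T)))) → 5
  (σ[y='p'](R) − π[c,y,b](ρ[b/a](ρ[y/u](ρ[c/g](T))))) → 2
  S → 6
  ((σ[y='p'](R) − π[c,y,b](ρ[b/a](ρ[y/u](ρ[c/g](T))))) ⋈[c=h] S) → 1

== RESULT ==
c | y | b | e | f | h
3 | p | 9 | 4 | 7 | 3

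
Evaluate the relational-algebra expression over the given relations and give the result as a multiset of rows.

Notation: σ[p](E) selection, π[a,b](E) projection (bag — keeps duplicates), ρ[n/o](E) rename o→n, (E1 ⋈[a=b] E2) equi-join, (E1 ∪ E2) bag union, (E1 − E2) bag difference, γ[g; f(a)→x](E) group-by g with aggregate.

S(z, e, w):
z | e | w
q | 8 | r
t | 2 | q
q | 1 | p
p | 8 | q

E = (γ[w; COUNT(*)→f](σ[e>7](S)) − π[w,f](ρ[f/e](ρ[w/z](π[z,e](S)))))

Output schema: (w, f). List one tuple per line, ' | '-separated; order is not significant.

Stepwise |·|:
  S → 4
  σ[e>7](S) → 2
  γ[w; COUNT(*)→f](σ[e>7](S)) → 2
  S → 4
  π[z,e](S) → 4
  ρ[w/z](π[z,e](S)) → 4
  ρ[f/e](ρ[w/z](π[z,e](S))) → 4
  π[w,f](ρ[f/e](ρ[w/z](π[z,e](S)))) → 4
  (γ[w; COUNT(*)→f](σ[e>7](S)) − π[w,f](ρ[f/e](ρ[w/z](π[z,e](S))))) → 1

== RESULT ==
w | f
r | 1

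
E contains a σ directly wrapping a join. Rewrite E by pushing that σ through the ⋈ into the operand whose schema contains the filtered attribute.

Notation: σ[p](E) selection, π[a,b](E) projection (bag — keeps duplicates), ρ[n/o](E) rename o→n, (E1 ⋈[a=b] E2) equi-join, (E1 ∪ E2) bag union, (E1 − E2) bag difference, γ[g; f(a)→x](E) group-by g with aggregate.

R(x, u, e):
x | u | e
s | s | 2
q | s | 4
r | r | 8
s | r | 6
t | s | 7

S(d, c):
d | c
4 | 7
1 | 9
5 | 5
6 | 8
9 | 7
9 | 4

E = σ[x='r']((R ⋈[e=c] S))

σ filters on x, owned by the left side.
E' = (σ[x='r'](R) ⋈[e=c] S)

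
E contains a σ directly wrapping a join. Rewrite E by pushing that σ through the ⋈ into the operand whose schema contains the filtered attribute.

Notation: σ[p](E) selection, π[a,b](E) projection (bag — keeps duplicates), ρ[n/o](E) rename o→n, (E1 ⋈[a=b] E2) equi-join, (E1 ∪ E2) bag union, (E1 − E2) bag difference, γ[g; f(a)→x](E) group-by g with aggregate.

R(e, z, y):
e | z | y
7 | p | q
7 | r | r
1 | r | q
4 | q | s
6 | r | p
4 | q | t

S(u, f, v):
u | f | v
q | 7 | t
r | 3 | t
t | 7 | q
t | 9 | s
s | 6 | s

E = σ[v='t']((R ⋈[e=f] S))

σ filters on v, owned by the right side.
E' = (R ⋈[e=f] σ[v='t'](S))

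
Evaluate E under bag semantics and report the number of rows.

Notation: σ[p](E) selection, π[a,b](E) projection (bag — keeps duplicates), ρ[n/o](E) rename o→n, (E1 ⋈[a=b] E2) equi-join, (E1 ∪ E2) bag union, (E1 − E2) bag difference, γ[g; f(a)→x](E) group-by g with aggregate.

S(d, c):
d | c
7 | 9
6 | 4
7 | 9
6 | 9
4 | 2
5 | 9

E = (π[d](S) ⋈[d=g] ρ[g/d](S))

Per-node cardinality:
  S → 6
  π[d](S) → 6
  S → 6
  ρ[g/d](S) → 6
  (π[d](S) ⋈[d=g] ρ[g/d](S)) → 10

|E| = 10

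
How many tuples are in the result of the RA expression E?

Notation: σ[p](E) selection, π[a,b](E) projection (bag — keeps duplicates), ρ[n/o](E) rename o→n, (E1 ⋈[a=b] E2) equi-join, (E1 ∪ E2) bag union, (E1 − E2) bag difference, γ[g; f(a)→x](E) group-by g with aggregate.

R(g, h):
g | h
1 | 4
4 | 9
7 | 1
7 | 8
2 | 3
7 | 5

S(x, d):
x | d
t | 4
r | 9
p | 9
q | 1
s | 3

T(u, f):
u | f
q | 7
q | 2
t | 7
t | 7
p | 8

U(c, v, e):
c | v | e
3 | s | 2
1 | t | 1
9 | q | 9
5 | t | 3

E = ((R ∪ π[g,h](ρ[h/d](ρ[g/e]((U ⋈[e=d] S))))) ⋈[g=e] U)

Per-node cardinality:
  R → 6
  U → 4
  S → 5
  (U ⋈[e=d] S) → 4
  ρ[g/e]((U ⋈[e=d] S)) → 4
  ρ[h/d](ρ[g/e]((U ⋈[e=d] S))) → 4
  π[g,h](ρ[h/d](ρ[g/e]((U ⋈[e=d] S)))) → 4
  (R ∪ π[g,h](ρ[h/d](ρ[g/e]((U ⋈[e=d] S))))) → 10
  U → 4
  ((R ∪ π[g,h](ρ[h/d](ρ[g/e]((U ⋈[e=d] S))))) ⋈[g=e] U) → 6

|E| = 6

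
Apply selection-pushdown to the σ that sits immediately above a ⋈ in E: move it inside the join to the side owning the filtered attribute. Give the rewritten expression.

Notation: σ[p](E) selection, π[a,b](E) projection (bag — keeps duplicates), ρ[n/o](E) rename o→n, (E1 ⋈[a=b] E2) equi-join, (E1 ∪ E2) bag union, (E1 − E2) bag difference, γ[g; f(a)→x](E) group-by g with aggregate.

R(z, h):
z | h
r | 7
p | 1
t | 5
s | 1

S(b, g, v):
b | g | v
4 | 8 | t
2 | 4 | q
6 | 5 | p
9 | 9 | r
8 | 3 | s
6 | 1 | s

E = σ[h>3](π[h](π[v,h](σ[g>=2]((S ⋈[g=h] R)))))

σ filters on g, owned by the left side.
E' = σ[h>3](π[h](π[v,h]((σ[g>=2](S) ⋈[g=h] R))))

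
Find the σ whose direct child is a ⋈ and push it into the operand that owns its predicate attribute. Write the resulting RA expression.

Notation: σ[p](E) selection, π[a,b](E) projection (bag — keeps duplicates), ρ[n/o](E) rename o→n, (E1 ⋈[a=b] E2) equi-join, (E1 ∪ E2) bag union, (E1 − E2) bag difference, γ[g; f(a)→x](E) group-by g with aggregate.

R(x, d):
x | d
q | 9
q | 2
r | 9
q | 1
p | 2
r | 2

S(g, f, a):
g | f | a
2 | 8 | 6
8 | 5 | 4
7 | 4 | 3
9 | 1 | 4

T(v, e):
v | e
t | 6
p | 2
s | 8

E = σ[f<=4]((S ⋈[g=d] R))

σ filters on f, owned by the left side.
E' = (σ[f<=4](S) ⋈[g=d] R)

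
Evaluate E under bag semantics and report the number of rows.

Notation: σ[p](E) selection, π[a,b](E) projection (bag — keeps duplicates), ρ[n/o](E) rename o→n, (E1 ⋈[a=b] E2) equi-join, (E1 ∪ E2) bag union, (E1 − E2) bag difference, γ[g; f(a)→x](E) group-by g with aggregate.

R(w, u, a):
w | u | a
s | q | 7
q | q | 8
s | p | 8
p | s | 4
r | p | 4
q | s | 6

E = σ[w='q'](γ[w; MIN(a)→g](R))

Stepwise |·|:
  R → 6
  γ[w; MIN(a)→g](R) → 4
  σ[w='q'](γ[w; MIN(a)→g](R)) → 1

|E| = 1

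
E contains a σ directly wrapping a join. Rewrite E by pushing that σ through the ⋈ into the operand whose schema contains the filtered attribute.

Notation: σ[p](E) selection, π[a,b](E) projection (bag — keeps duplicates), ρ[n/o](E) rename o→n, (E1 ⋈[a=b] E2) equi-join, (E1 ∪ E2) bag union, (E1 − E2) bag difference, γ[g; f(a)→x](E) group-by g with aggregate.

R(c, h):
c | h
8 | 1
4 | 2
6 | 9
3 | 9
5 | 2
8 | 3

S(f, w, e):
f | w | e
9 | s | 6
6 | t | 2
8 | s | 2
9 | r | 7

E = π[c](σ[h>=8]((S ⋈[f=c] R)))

σ filters on h, owned by the right side.
E' = π[c]((S ⋈[f=c] σ[h>=8](R)))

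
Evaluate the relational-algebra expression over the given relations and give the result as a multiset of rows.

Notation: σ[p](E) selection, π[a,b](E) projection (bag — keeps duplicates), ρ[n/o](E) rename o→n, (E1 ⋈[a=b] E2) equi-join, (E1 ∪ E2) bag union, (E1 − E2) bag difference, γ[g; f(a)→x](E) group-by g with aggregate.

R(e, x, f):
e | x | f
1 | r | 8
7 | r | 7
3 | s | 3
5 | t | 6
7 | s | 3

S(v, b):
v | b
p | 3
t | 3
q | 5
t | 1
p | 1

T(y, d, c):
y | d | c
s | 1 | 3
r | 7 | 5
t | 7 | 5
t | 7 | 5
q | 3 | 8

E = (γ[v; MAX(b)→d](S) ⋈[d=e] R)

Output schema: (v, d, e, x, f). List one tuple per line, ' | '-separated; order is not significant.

Row counts bottom-up:
  S → 5
  γ[v; MAX(b)→d](S) → 3
  R → 5
  (γ[v; MAX(b)→d](S) ⋈[d=e] R) → 3

== RESULT ==
v | d | e | x | f
p | 3 | 3 | s | 3
q | 5 | 5 | t | 6
t | 3 | 3 | s | 3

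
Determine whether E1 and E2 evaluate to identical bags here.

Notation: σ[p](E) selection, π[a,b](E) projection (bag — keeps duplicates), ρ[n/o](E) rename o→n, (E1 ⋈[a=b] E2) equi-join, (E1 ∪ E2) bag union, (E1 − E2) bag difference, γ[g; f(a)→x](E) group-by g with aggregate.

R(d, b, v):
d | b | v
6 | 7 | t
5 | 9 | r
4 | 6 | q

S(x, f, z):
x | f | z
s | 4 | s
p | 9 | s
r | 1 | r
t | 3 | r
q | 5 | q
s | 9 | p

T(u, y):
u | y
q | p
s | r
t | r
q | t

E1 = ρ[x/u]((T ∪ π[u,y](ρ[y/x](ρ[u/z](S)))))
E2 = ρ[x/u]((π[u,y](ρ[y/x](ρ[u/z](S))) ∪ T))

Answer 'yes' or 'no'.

E1 per-node cardinality:
  T → 4
  S → 6
  ρ[u/z](S) → 6
  ρ[y/x](ρ[u/z](S)) → 6
  π[u,y](ρ[y/x](ρ[u/z](S))) → 6
  (T ∪ π[u,y](ρ[y/x](ρ[u/z](S)))) → 10
  ρ[x/u]((T ∪ π[u,y](ρ[y/x](ρ[u/z](S))))) → 10
E2 per-node cardinality:
  S → 6
  ρ[u/z](S) → 6
  ρ[y/x](ρ[u/z](S)) → 6
  π[u,y](ρ[y/x](ρ[u/z](S))) → 6
  T → 4
  (π[u,y](ρ[y/x](ρ[u/z](S))) ∪ T) → 10
  ρ[x/u]((π[u,y](ρ[y/x](ρ[u/z](S))) ∪ T)) → 10

E1 and E2 produce the same multiset:
x | y
p | s
q | p
q | q
q | t
r | r
r | t
s | p
s | r
s | s
t | r

yes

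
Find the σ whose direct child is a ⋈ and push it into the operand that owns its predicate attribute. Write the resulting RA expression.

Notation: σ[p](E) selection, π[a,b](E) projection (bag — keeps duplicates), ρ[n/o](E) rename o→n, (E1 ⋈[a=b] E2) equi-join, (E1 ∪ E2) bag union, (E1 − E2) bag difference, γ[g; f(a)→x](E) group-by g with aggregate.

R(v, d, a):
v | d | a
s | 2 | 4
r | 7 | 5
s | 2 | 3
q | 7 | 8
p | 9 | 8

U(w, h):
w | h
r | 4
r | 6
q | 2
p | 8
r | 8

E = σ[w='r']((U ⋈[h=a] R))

σ filters on w, owned by the left side.
E' = (σ[w='r'](U) ⋈[h=a] R)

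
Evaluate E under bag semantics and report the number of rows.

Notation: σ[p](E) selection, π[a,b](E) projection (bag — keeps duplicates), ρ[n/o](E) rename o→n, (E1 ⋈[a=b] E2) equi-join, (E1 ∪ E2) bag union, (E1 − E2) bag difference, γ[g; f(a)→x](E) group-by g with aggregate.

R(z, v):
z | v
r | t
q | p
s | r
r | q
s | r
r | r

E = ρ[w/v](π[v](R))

Per-node cardinality:
  R → 6
  π[v](R) → 6
  ρ[w/v](π[v](R)) → 6

|E| = 6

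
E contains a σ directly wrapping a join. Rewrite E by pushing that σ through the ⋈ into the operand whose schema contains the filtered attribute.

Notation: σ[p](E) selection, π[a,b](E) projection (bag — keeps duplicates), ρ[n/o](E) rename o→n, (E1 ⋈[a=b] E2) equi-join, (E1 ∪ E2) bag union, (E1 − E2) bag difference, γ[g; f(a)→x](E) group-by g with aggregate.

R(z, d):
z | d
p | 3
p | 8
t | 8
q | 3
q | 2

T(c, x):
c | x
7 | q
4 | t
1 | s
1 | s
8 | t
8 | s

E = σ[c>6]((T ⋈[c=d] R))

σ filters on c, owned by the left side.
E' = (σ[c>6](T) ⋈[c=d] R)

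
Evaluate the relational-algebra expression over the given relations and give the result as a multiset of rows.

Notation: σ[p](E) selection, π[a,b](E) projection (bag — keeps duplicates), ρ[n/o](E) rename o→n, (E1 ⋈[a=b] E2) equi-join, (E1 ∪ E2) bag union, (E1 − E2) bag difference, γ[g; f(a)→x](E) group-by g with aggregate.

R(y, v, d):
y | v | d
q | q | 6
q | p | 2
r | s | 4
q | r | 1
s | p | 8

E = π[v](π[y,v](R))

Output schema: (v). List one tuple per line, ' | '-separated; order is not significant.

Subexpression sizes:
  R → 5
  π[y,v](R) → 5
  π[v](π[y,v](R)) → 5

== RESULT ==
v
p
p
q
r
s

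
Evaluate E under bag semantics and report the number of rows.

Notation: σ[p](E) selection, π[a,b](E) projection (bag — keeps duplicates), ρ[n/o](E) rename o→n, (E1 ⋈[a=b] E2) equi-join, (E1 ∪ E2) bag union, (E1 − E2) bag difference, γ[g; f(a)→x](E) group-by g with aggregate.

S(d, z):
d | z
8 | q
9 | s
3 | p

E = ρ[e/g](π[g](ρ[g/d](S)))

Stepwise |·|:
  S → 3
  ρ[g/d](S) → 3
  π[g](ρ[g/d](S)) → 3
  ρ[e/g](π[g](ρ[g/d](S))) → 3

|E| = 3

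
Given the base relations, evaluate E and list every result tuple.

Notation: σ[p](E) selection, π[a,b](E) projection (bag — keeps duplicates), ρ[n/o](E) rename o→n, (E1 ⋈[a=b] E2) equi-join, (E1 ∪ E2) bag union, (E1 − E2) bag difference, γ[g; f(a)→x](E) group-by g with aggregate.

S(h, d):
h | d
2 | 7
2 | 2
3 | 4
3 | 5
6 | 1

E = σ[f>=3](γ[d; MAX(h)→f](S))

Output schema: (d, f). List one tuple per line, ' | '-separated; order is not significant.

Subexpression sizes:
  S → 5
  γ[d; MAX(h)→f](S) → 5
  σ[f>=3](γ[d; MAX(h)→f](S)) → 3

== RESULT ==
d | f
1 | 6
4 | 3
5 | 3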